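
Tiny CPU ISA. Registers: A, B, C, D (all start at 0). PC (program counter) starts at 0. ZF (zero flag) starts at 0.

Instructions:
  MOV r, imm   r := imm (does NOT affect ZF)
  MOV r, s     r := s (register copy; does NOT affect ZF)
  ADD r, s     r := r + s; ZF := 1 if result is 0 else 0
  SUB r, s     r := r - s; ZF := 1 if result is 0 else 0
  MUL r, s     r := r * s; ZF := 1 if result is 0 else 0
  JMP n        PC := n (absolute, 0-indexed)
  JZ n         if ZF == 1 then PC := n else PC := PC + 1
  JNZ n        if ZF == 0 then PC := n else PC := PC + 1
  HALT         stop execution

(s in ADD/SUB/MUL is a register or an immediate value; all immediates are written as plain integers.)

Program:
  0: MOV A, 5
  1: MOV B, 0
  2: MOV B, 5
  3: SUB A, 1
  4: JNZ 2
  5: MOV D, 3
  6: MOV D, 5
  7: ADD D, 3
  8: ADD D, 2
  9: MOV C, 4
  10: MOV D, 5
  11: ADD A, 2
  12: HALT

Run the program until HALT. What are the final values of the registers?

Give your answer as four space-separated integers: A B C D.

Answer: 2 5 4 5

Derivation:
Step 1: PC=0 exec 'MOV A, 5'. After: A=5 B=0 C=0 D=0 ZF=0 PC=1
Step 2: PC=1 exec 'MOV B, 0'. After: A=5 B=0 C=0 D=0 ZF=0 PC=2
Step 3: PC=2 exec 'MOV B, 5'. After: A=5 B=5 C=0 D=0 ZF=0 PC=3
Step 4: PC=3 exec 'SUB A, 1'. After: A=4 B=5 C=0 D=0 ZF=0 PC=4
Step 5: PC=4 exec 'JNZ 2'. After: A=4 B=5 C=0 D=0 ZF=0 PC=2
Step 6: PC=2 exec 'MOV B, 5'. After: A=4 B=5 C=0 D=0 ZF=0 PC=3
Step 7: PC=3 exec 'SUB A, 1'. After: A=3 B=5 C=0 D=0 ZF=0 PC=4
Step 8: PC=4 exec 'JNZ 2'. After: A=3 B=5 C=0 D=0 ZF=0 PC=2
Step 9: PC=2 exec 'MOV B, 5'. After: A=3 B=5 C=0 D=0 ZF=0 PC=3
Step 10: PC=3 exec 'SUB A, 1'. After: A=2 B=5 C=0 D=0 ZF=0 PC=4
Step 11: PC=4 exec 'JNZ 2'. After: A=2 B=5 C=0 D=0 ZF=0 PC=2
Step 12: PC=2 exec 'MOV B, 5'. After: A=2 B=5 C=0 D=0 ZF=0 PC=3
Step 13: PC=3 exec 'SUB A, 1'. After: A=1 B=5 C=0 D=0 ZF=0 PC=4
Step 14: PC=4 exec 'JNZ 2'. After: A=1 B=5 C=0 D=0 ZF=0 PC=2
Step 15: PC=2 exec 'MOV B, 5'. After: A=1 B=5 C=0 D=0 ZF=0 PC=3
Step 16: PC=3 exec 'SUB A, 1'. After: A=0 B=5 C=0 D=0 ZF=1 PC=4
Step 17: PC=4 exec 'JNZ 2'. After: A=0 B=5 C=0 D=0 ZF=1 PC=5
Step 18: PC=5 exec 'MOV D, 3'. After: A=0 B=5 C=0 D=3 ZF=1 PC=6
Step 19: PC=6 exec 'MOV D, 5'. After: A=0 B=5 C=0 D=5 ZF=1 PC=7
Step 20: PC=7 exec 'ADD D, 3'. After: A=0 B=5 C=0 D=8 ZF=0 PC=8
Step 21: PC=8 exec 'ADD D, 2'. After: A=0 B=5 C=0 D=10 ZF=0 PC=9
Step 22: PC=9 exec 'MOV C, 4'. After: A=0 B=5 C=4 D=10 ZF=0 PC=10
Step 23: PC=10 exec 'MOV D, 5'. After: A=0 B=5 C=4 D=5 ZF=0 PC=11
Step 24: PC=11 exec 'ADD A, 2'. After: A=2 B=5 C=4 D=5 ZF=0 PC=12
Step 25: PC=12 exec 'HALT'. After: A=2 B=5 C=4 D=5 ZF=0 PC=12 HALTED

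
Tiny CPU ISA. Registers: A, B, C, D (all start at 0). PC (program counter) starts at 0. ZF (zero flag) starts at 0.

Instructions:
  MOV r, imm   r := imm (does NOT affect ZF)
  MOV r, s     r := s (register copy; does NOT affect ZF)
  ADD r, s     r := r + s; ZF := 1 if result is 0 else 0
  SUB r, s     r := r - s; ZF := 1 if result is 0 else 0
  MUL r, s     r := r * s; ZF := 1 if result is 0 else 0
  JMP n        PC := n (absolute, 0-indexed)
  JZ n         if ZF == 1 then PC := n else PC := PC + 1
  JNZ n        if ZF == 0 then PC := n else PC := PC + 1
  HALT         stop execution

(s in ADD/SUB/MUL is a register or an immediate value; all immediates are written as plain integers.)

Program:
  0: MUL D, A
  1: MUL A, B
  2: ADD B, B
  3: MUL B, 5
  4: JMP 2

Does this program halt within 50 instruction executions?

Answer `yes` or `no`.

Step 1: PC=0 exec 'MUL D, A'. After: A=0 B=0 C=0 D=0 ZF=1 PC=1
Step 2: PC=1 exec 'MUL A, B'. After: A=0 B=0 C=0 D=0 ZF=1 PC=2
Step 3: PC=2 exec 'ADD B, B'. After: A=0 B=0 C=0 D=0 ZF=1 PC=3
Step 4: PC=3 exec 'MUL B, 5'. After: A=0 B=0 C=0 D=0 ZF=1 PC=4
Step 5: PC=4 exec 'JMP 2'. After: A=0 B=0 C=0 D=0 ZF=1 PC=2
State after step 5 equals state after step 2: the program is in a cycle of length 3 and will never halt.

Answer: no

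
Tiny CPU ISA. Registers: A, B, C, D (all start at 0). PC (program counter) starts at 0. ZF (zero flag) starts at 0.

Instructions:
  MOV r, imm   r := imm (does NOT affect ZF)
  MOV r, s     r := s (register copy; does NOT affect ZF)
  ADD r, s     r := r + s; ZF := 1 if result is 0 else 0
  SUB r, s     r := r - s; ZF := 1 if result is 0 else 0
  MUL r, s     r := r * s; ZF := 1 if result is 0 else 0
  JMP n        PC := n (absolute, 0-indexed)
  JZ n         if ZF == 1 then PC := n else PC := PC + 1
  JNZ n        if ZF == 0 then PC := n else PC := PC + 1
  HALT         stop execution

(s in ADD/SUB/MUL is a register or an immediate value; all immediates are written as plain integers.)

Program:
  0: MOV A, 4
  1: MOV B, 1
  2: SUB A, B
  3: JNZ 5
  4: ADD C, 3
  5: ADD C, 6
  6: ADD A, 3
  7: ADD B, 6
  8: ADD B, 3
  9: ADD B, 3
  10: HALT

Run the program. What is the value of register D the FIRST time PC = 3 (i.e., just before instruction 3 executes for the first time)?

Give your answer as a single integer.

Step 1: PC=0 exec 'MOV A, 4'. After: A=4 B=0 C=0 D=0 ZF=0 PC=1
Step 2: PC=1 exec 'MOV B, 1'. After: A=4 B=1 C=0 D=0 ZF=0 PC=2
Step 3: PC=2 exec 'SUB A, B'. After: A=3 B=1 C=0 D=0 ZF=0 PC=3
First time PC=3: D=0

0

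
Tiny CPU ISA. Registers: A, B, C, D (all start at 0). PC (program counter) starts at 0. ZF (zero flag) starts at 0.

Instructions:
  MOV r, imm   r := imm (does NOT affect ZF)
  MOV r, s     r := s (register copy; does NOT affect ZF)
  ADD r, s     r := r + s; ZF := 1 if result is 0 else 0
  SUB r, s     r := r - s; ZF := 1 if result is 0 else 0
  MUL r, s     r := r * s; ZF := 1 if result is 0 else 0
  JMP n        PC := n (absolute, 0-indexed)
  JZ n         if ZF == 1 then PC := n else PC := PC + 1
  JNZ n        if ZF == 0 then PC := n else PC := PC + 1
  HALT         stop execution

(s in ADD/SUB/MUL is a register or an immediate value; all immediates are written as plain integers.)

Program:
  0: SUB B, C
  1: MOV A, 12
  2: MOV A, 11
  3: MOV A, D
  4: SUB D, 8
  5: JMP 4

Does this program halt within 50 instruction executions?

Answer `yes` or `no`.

Answer: no

Derivation:
Step 1: PC=0 exec 'SUB B, C'. After: A=0 B=0 C=0 D=0 ZF=1 PC=1
Step 2: PC=1 exec 'MOV A, 12'. After: A=12 B=0 C=0 D=0 ZF=1 PC=2
Step 3: PC=2 exec 'MOV A, 11'. After: A=11 B=0 C=0 D=0 ZF=1 PC=3
Step 4: PC=3 exec 'MOV A, D'. After: A=0 B=0 C=0 D=0 ZF=1 PC=4
Step 5: PC=4 exec 'SUB D, 8'. After: A=0 B=0 C=0 D=-8 ZF=0 PC=5
Step 6: PC=5 exec 'JMP 4'. After: A=0 B=0 C=0 D=-8 ZF=0 PC=4
Step 7: PC=4 exec 'SUB D, 8'. After: A=0 B=0 C=0 D=-16 ZF=0 PC=5
Step 8: PC=5 exec 'JMP 4'. After: A=0 B=0 C=0 D=-16 ZF=0 PC=4
Step 9: PC=4 exec 'SUB D, 8'. After: A=0 B=0 C=0 D=-24 ZF=0 PC=5
Step 10: PC=5 exec 'JMP 4'. After: A=0 B=0 C=0 D=-24 ZF=0 PC=4
Step 11: PC=4 exec 'SUB D, 8'. After: A=0 B=0 C=0 D=-32 ZF=0 PC=5
Step 12: PC=5 exec 'JMP 4'. After: A=0 B=0 C=0 D=-32 ZF=0 PC=4
Step 13: PC=4 exec 'SUB D, 8'. After: A=0 B=0 C=0 D=-40 ZF=0 PC=5
Step 14: PC=5 exec 'JMP 4'. After: A=0 B=0 C=0 D=-40 ZF=0 PC=4
Step 15: PC=4 exec 'SUB D, 8'. After: A=0 B=0 C=0 D=-48 ZF=0 PC=5
After 50 steps: not halted. PC revisits the same instructions with no path to HALT; will never halt.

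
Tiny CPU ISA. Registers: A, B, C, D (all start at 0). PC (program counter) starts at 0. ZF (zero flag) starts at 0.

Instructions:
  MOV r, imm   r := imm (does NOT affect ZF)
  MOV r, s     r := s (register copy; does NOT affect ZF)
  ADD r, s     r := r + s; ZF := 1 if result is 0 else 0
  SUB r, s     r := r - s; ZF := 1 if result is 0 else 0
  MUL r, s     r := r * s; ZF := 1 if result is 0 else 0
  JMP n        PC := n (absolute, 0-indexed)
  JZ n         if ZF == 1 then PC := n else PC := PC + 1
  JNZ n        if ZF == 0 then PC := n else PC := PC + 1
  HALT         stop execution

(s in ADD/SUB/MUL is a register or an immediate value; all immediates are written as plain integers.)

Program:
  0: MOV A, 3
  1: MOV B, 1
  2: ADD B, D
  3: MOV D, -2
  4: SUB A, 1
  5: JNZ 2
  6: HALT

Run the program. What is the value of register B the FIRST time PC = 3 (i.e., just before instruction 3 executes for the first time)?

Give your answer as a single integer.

Step 1: PC=0 exec 'MOV A, 3'. After: A=3 B=0 C=0 D=0 ZF=0 PC=1
Step 2: PC=1 exec 'MOV B, 1'. After: A=3 B=1 C=0 D=0 ZF=0 PC=2
Step 3: PC=2 exec 'ADD B, D'. After: A=3 B=1 C=0 D=0 ZF=0 PC=3
First time PC=3: B=1

1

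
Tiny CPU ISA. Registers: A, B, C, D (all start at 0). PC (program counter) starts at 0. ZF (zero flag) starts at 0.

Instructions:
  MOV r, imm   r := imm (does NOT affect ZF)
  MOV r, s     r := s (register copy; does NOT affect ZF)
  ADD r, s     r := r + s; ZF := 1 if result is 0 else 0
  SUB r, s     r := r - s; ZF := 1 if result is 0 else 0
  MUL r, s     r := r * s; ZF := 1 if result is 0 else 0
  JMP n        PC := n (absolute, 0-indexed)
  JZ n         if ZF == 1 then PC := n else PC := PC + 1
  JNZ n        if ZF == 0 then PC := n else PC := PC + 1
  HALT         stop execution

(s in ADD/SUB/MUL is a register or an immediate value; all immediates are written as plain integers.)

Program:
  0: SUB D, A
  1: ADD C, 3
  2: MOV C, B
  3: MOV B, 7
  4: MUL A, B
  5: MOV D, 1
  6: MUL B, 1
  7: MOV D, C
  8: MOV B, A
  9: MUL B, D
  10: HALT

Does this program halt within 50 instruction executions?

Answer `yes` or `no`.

Answer: yes

Derivation:
Step 1: PC=0 exec 'SUB D, A'. After: A=0 B=0 C=0 D=0 ZF=1 PC=1
Step 2: PC=1 exec 'ADD C, 3'. After: A=0 B=0 C=3 D=0 ZF=0 PC=2
Step 3: PC=2 exec 'MOV C, B'. After: A=0 B=0 C=0 D=0 ZF=0 PC=3
Step 4: PC=3 exec 'MOV B, 7'. After: A=0 B=7 C=0 D=0 ZF=0 PC=4
Step 5: PC=4 exec 'MUL A, B'. After: A=0 B=7 C=0 D=0 ZF=1 PC=5
Step 6: PC=5 exec 'MOV D, 1'. After: A=0 B=7 C=0 D=1 ZF=1 PC=6
Step 7: PC=6 exec 'MUL B, 1'. After: A=0 B=7 C=0 D=1 ZF=0 PC=7
Step 8: PC=7 exec 'MOV D, C'. After: A=0 B=7 C=0 D=0 ZF=0 PC=8
Step 9: PC=8 exec 'MOV B, A'. After: A=0 B=0 C=0 D=0 ZF=0 PC=9
Step 10: PC=9 exec 'MUL B, D'. After: A=0 B=0 C=0 D=0 ZF=1 PC=10
Step 11: PC=10 exec 'HALT'. After: A=0 B=0 C=0 D=0 ZF=1 PC=10 HALTED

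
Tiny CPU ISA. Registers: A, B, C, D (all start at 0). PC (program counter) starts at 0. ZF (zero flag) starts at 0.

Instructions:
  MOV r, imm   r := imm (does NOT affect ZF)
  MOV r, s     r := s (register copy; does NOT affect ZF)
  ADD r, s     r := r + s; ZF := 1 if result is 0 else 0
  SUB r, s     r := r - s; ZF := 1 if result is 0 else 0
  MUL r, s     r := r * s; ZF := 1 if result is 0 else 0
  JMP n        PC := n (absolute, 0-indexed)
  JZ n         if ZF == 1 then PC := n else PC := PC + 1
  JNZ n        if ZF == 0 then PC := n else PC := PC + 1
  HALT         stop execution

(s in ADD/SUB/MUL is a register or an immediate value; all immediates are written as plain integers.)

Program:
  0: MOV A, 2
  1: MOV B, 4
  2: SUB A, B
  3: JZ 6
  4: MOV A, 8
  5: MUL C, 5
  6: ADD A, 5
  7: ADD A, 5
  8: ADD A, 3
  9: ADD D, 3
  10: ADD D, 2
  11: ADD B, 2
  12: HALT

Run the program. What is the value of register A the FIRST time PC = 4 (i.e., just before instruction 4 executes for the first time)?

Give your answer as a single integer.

Step 1: PC=0 exec 'MOV A, 2'. After: A=2 B=0 C=0 D=0 ZF=0 PC=1
Step 2: PC=1 exec 'MOV B, 4'. After: A=2 B=4 C=0 D=0 ZF=0 PC=2
Step 3: PC=2 exec 'SUB A, B'. After: A=-2 B=4 C=0 D=0 ZF=0 PC=3
Step 4: PC=3 exec 'JZ 6'. After: A=-2 B=4 C=0 D=0 ZF=0 PC=4
First time PC=4: A=-2

-2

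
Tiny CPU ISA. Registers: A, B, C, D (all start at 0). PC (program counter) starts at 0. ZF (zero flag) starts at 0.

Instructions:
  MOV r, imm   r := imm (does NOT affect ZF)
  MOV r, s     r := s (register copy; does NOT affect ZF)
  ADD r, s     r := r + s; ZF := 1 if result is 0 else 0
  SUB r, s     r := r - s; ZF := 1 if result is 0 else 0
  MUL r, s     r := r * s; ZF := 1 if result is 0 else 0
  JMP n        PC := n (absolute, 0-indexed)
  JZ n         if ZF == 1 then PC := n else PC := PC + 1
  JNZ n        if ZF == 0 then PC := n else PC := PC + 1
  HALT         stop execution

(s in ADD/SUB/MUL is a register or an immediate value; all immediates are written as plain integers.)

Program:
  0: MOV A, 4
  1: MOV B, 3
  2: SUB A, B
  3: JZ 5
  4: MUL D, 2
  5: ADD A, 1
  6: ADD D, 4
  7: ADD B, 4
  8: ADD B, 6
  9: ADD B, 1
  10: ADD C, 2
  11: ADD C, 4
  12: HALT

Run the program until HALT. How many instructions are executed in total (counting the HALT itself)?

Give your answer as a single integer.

Answer: 13

Derivation:
Step 1: PC=0 exec 'MOV A, 4'. After: A=4 B=0 C=0 D=0 ZF=0 PC=1
Step 2: PC=1 exec 'MOV B, 3'. After: A=4 B=3 C=0 D=0 ZF=0 PC=2
Step 3: PC=2 exec 'SUB A, B'. After: A=1 B=3 C=0 D=0 ZF=0 PC=3
Step 4: PC=3 exec 'JZ 5'. After: A=1 B=3 C=0 D=0 ZF=0 PC=4
Step 5: PC=4 exec 'MUL D, 2'. After: A=1 B=3 C=0 D=0 ZF=1 PC=5
Step 6: PC=5 exec 'ADD A, 1'. After: A=2 B=3 C=0 D=0 ZF=0 PC=6
Step 7: PC=6 exec 'ADD D, 4'. After: A=2 B=3 C=0 D=4 ZF=0 PC=7
Step 8: PC=7 exec 'ADD B, 4'. After: A=2 B=7 C=0 D=4 ZF=0 PC=8
Step 9: PC=8 exec 'ADD B, 6'. After: A=2 B=13 C=0 D=4 ZF=0 PC=9
Step 10: PC=9 exec 'ADD B, 1'. After: A=2 B=14 C=0 D=4 ZF=0 PC=10
Step 11: PC=10 exec 'ADD C, 2'. After: A=2 B=14 C=2 D=4 ZF=0 PC=11
Step 12: PC=11 exec 'ADD C, 4'. After: A=2 B=14 C=6 D=4 ZF=0 PC=12
Step 13: PC=12 exec 'HALT'. After: A=2 B=14 C=6 D=4 ZF=0 PC=12 HALTED
Total instructions executed: 13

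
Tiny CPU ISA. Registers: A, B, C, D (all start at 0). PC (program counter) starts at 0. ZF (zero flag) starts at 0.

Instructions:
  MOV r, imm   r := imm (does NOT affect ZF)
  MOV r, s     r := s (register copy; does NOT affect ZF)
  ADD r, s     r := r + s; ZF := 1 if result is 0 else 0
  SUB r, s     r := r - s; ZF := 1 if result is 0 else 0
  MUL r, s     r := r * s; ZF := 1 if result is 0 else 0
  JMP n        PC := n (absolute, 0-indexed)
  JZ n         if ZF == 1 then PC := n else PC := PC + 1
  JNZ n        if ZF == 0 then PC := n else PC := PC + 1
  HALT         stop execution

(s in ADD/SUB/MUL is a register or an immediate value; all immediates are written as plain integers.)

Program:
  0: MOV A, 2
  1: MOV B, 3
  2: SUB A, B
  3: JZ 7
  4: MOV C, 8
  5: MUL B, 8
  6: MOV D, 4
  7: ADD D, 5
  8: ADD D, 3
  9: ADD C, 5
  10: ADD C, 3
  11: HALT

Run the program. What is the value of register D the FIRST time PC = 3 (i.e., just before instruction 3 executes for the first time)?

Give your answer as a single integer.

Step 1: PC=0 exec 'MOV A, 2'. After: A=2 B=0 C=0 D=0 ZF=0 PC=1
Step 2: PC=1 exec 'MOV B, 3'. After: A=2 B=3 C=0 D=0 ZF=0 PC=2
Step 3: PC=2 exec 'SUB A, B'. After: A=-1 B=3 C=0 D=0 ZF=0 PC=3
First time PC=3: D=0

0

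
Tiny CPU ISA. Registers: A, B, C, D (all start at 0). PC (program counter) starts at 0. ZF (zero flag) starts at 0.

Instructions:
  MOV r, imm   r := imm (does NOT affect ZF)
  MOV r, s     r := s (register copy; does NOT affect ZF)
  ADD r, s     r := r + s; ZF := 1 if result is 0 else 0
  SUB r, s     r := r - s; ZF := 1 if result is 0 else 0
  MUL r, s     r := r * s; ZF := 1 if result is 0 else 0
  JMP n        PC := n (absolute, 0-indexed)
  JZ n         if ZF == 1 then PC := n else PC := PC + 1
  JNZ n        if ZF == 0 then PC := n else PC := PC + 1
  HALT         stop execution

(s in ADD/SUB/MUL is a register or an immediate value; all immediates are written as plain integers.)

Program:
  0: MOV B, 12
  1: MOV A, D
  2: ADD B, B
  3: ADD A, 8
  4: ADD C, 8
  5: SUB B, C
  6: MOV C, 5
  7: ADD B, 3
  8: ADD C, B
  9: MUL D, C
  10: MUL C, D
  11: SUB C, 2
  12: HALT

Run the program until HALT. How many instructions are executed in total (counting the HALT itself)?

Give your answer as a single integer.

Step 1: PC=0 exec 'MOV B, 12'. After: A=0 B=12 C=0 D=0 ZF=0 PC=1
Step 2: PC=1 exec 'MOV A, D'. After: A=0 B=12 C=0 D=0 ZF=0 PC=2
Step 3: PC=2 exec 'ADD B, B'. After: A=0 B=24 C=0 D=0 ZF=0 PC=3
Step 4: PC=3 exec 'ADD A, 8'. After: A=8 B=24 C=0 D=0 ZF=0 PC=4
Step 5: PC=4 exec 'ADD C, 8'. After: A=8 B=24 C=8 D=0 ZF=0 PC=5
Step 6: PC=5 exec 'SUB B, C'. After: A=8 B=16 C=8 D=0 ZF=0 PC=6
Step 7: PC=6 exec 'MOV C, 5'. After: A=8 B=16 C=5 D=0 ZF=0 PC=7
Step 8: PC=7 exec 'ADD B, 3'. After: A=8 B=19 C=5 D=0 ZF=0 PC=8
Step 9: PC=8 exec 'ADD C, B'. After: A=8 B=19 C=24 D=0 ZF=0 PC=9
Step 10: PC=9 exec 'MUL D, C'. After: A=8 B=19 C=24 D=0 ZF=1 PC=10
Step 11: PC=10 exec 'MUL C, D'. After: A=8 B=19 C=0 D=0 ZF=1 PC=11
Step 12: PC=11 exec 'SUB C, 2'. After: A=8 B=19 C=-2 D=0 ZF=0 PC=12
Step 13: PC=12 exec 'HALT'. After: A=8 B=19 C=-2 D=0 ZF=0 PC=12 HALTED
Total instructions executed: 13

Answer: 13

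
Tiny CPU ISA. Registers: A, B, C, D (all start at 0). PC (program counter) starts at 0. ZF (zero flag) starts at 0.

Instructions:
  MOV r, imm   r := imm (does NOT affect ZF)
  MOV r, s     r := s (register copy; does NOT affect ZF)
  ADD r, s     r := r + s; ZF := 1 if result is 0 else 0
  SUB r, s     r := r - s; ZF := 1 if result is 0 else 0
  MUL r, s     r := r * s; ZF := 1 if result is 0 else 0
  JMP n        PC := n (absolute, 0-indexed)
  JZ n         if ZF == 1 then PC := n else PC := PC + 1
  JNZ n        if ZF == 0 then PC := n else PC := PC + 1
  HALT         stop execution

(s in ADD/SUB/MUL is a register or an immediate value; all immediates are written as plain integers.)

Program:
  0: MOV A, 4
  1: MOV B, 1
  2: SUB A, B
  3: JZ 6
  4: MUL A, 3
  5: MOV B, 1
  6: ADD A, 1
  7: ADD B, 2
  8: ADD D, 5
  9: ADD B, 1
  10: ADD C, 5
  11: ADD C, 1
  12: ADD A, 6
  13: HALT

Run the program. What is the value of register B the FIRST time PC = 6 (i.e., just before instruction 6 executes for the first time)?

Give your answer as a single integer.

Step 1: PC=0 exec 'MOV A, 4'. After: A=4 B=0 C=0 D=0 ZF=0 PC=1
Step 2: PC=1 exec 'MOV B, 1'. After: A=4 B=1 C=0 D=0 ZF=0 PC=2
Step 3: PC=2 exec 'SUB A, B'. After: A=3 B=1 C=0 D=0 ZF=0 PC=3
Step 4: PC=3 exec 'JZ 6'. After: A=3 B=1 C=0 D=0 ZF=0 PC=4
Step 5: PC=4 exec 'MUL A, 3'. After: A=9 B=1 C=0 D=0 ZF=0 PC=5
Step 6: PC=5 exec 'MOV B, 1'. After: A=9 B=1 C=0 D=0 ZF=0 PC=6
First time PC=6: B=1

1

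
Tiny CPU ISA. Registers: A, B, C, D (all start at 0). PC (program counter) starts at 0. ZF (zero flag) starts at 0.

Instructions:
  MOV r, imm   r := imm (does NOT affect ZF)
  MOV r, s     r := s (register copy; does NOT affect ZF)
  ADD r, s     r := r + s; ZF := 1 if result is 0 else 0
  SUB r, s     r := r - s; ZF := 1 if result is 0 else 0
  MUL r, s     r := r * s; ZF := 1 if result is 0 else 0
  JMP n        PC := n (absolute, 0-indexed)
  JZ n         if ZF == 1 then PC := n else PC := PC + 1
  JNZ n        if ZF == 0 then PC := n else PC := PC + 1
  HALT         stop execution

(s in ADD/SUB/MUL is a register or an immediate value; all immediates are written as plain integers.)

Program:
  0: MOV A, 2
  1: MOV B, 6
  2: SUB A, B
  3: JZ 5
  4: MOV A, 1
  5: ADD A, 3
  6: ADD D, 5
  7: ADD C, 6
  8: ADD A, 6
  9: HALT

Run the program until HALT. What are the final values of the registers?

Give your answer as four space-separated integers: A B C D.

Answer: 10 6 6 5

Derivation:
Step 1: PC=0 exec 'MOV A, 2'. After: A=2 B=0 C=0 D=0 ZF=0 PC=1
Step 2: PC=1 exec 'MOV B, 6'. After: A=2 B=6 C=0 D=0 ZF=0 PC=2
Step 3: PC=2 exec 'SUB A, B'. After: A=-4 B=6 C=0 D=0 ZF=0 PC=3
Step 4: PC=3 exec 'JZ 5'. After: A=-4 B=6 C=0 D=0 ZF=0 PC=4
Step 5: PC=4 exec 'MOV A, 1'. After: A=1 B=6 C=0 D=0 ZF=0 PC=5
Step 6: PC=5 exec 'ADD A, 3'. After: A=4 B=6 C=0 D=0 ZF=0 PC=6
Step 7: PC=6 exec 'ADD D, 5'. After: A=4 B=6 C=0 D=5 ZF=0 PC=7
Step 8: PC=7 exec 'ADD C, 6'. After: A=4 B=6 C=6 D=5 ZF=0 PC=8
Step 9: PC=8 exec 'ADD A, 6'. After: A=10 B=6 C=6 D=5 ZF=0 PC=9
Step 10: PC=9 exec 'HALT'. After: A=10 B=6 C=6 D=5 ZF=0 PC=9 HALTED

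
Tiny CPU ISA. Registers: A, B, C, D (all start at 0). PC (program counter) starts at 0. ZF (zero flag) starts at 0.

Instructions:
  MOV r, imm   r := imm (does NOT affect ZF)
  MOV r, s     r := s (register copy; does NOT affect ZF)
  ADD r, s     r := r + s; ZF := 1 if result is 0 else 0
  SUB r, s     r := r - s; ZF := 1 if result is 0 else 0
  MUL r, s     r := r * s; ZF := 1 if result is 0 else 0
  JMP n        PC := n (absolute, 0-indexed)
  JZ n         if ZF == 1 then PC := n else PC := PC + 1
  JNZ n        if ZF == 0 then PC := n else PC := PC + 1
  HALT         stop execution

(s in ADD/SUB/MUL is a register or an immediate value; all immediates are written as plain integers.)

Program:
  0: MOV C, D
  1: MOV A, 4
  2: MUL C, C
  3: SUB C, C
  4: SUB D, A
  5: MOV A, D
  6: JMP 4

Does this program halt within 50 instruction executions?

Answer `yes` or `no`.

Answer: no

Derivation:
Step 1: PC=0 exec 'MOV C, D'. After: A=0 B=0 C=0 D=0 ZF=0 PC=1
Step 2: PC=1 exec 'MOV A, 4'. After: A=4 B=0 C=0 D=0 ZF=0 PC=2
Step 3: PC=2 exec 'MUL C, C'. After: A=4 B=0 C=0 D=0 ZF=1 PC=3
Step 4: PC=3 exec 'SUB C, C'. After: A=4 B=0 C=0 D=0 ZF=1 PC=4
Step 5: PC=4 exec 'SUB D, A'. After: A=4 B=0 C=0 D=-4 ZF=0 PC=5
Step 6: PC=5 exec 'MOV A, D'. After: A=-4 B=0 C=0 D=-4 ZF=0 PC=6
Step 7: PC=6 exec 'JMP 4'. After: A=-4 B=0 C=0 D=-4 ZF=0 PC=4
Step 8: PC=4 exec 'SUB D, A'. After: A=-4 B=0 C=0 D=0 ZF=1 PC=5
Step 9: PC=5 exec 'MOV A, D'. After: A=0 B=0 C=0 D=0 ZF=1 PC=6
Step 10: PC=6 exec 'JMP 4'. After: A=0 B=0 C=0 D=0 ZF=1 PC=4
Step 11: PC=4 exec 'SUB D, A'. After: A=0 B=0 C=0 D=0 ZF=1 PC=5
Step 12: PC=5 exec 'MOV A, D'. After: A=0 B=0 C=0 D=0 ZF=1 PC=6
State after step 12 equals state after step 9: the program is in a cycle of length 3 and will never halt.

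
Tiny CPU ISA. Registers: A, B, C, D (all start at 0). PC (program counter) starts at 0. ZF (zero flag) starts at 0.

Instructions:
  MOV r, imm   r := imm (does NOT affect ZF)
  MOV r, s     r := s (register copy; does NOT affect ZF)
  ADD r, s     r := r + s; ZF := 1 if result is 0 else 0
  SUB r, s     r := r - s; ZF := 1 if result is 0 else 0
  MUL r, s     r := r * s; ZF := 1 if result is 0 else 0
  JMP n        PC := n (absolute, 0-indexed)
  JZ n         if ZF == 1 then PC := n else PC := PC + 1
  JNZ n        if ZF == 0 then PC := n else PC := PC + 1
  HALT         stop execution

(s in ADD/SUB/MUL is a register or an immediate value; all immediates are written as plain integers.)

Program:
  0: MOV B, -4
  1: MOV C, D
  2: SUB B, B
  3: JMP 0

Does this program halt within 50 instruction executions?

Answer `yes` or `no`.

Answer: no

Derivation:
Step 1: PC=0 exec 'MOV B, -4'. After: A=0 B=-4 C=0 D=0 ZF=0 PC=1
Step 2: PC=1 exec 'MOV C, D'. After: A=0 B=-4 C=0 D=0 ZF=0 PC=2
Step 3: PC=2 exec 'SUB B, B'. After: A=0 B=0 C=0 D=0 ZF=1 PC=3
Step 4: PC=3 exec 'JMP 0'. After: A=0 B=0 C=0 D=0 ZF=1 PC=0
Step 5: PC=0 exec 'MOV B, -4'. After: A=0 B=-4 C=0 D=0 ZF=1 PC=1
Step 6: PC=1 exec 'MOV C, D'. After: A=0 B=-4 C=0 D=0 ZF=1 PC=2
Step 7: PC=2 exec 'SUB B, B'. After: A=0 B=0 C=0 D=0 ZF=1 PC=3
State after step 7 equals state after step 3: the program is in a cycle of length 4 and will never halt.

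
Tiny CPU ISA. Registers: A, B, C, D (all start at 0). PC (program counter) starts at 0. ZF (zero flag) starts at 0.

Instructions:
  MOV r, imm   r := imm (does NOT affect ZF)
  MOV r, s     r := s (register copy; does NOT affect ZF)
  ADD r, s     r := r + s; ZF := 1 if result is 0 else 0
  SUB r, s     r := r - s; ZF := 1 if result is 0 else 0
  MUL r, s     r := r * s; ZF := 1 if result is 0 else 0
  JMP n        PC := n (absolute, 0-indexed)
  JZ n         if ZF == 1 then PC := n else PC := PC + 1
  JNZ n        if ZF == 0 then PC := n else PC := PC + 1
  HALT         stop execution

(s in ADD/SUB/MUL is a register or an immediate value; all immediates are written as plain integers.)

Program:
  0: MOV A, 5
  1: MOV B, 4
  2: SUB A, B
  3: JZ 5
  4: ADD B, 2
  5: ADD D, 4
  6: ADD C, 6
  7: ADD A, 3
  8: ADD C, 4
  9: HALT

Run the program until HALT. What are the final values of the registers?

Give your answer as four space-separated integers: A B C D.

Answer: 4 6 10 4

Derivation:
Step 1: PC=0 exec 'MOV A, 5'. After: A=5 B=0 C=0 D=0 ZF=0 PC=1
Step 2: PC=1 exec 'MOV B, 4'. After: A=5 B=4 C=0 D=0 ZF=0 PC=2
Step 3: PC=2 exec 'SUB A, B'. After: A=1 B=4 C=0 D=0 ZF=0 PC=3
Step 4: PC=3 exec 'JZ 5'. After: A=1 B=4 C=0 D=0 ZF=0 PC=4
Step 5: PC=4 exec 'ADD B, 2'. After: A=1 B=6 C=0 D=0 ZF=0 PC=5
Step 6: PC=5 exec 'ADD D, 4'. After: A=1 B=6 C=0 D=4 ZF=0 PC=6
Step 7: PC=6 exec 'ADD C, 6'. After: A=1 B=6 C=6 D=4 ZF=0 PC=7
Step 8: PC=7 exec 'ADD A, 3'. After: A=4 B=6 C=6 D=4 ZF=0 PC=8
Step 9: PC=8 exec 'ADD C, 4'. After: A=4 B=6 C=10 D=4 ZF=0 PC=9
Step 10: PC=9 exec 'HALT'. After: A=4 B=6 C=10 D=4 ZF=0 PC=9 HALTED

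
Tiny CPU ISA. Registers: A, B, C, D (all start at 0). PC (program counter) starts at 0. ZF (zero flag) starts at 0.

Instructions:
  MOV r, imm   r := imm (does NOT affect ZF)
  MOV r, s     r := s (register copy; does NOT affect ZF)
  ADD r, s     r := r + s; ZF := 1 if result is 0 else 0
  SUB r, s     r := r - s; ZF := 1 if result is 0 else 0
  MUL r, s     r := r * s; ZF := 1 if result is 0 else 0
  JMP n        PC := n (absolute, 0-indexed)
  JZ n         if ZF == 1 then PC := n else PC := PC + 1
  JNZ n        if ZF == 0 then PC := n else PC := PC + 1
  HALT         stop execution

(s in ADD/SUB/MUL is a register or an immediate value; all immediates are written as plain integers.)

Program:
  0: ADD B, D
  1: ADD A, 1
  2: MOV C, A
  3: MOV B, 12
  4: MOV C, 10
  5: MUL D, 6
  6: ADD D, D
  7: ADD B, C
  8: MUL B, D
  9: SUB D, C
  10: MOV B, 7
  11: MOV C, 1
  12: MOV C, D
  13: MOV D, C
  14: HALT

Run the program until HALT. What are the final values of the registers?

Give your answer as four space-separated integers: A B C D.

Answer: 1 7 -10 -10

Derivation:
Step 1: PC=0 exec 'ADD B, D'. After: A=0 B=0 C=0 D=0 ZF=1 PC=1
Step 2: PC=1 exec 'ADD A, 1'. After: A=1 B=0 C=0 D=0 ZF=0 PC=2
Step 3: PC=2 exec 'MOV C, A'. After: A=1 B=0 C=1 D=0 ZF=0 PC=3
Step 4: PC=3 exec 'MOV B, 12'. After: A=1 B=12 C=1 D=0 ZF=0 PC=4
Step 5: PC=4 exec 'MOV C, 10'. After: A=1 B=12 C=10 D=0 ZF=0 PC=5
Step 6: PC=5 exec 'MUL D, 6'. After: A=1 B=12 C=10 D=0 ZF=1 PC=6
Step 7: PC=6 exec 'ADD D, D'. After: A=1 B=12 C=10 D=0 ZF=1 PC=7
Step 8: PC=7 exec 'ADD B, C'. After: A=1 B=22 C=10 D=0 ZF=0 PC=8
Step 9: PC=8 exec 'MUL B, D'. After: A=1 B=0 C=10 D=0 ZF=1 PC=9
Step 10: PC=9 exec 'SUB D, C'. After: A=1 B=0 C=10 D=-10 ZF=0 PC=10
Step 11: PC=10 exec 'MOV B, 7'. After: A=1 B=7 C=10 D=-10 ZF=0 PC=11
Step 12: PC=11 exec 'MOV C, 1'. After: A=1 B=7 C=1 D=-10 ZF=0 PC=12
Step 13: PC=12 exec 'MOV C, D'. After: A=1 B=7 C=-10 D=-10 ZF=0 PC=13
Step 14: PC=13 exec 'MOV D, C'. After: A=1 B=7 C=-10 D=-10 ZF=0 PC=14
Step 15: PC=14 exec 'HALT'. After: A=1 B=7 C=-10 D=-10 ZF=0 PC=14 HALTED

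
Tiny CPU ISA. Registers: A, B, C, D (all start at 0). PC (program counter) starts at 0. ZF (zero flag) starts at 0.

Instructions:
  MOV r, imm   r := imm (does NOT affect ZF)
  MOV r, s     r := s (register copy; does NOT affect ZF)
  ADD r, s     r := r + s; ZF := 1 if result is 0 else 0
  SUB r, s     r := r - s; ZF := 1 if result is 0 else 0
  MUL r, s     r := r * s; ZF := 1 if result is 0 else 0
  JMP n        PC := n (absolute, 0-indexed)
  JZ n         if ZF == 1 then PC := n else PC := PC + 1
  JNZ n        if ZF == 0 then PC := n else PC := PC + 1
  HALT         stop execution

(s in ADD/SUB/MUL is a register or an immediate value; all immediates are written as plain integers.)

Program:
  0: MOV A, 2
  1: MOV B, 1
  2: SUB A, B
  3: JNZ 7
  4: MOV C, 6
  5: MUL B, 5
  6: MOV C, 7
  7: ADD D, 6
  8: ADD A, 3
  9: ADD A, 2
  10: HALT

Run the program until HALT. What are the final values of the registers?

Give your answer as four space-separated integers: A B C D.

Answer: 6 1 0 6

Derivation:
Step 1: PC=0 exec 'MOV A, 2'. After: A=2 B=0 C=0 D=0 ZF=0 PC=1
Step 2: PC=1 exec 'MOV B, 1'. After: A=2 B=1 C=0 D=0 ZF=0 PC=2
Step 3: PC=2 exec 'SUB A, B'. After: A=1 B=1 C=0 D=0 ZF=0 PC=3
Step 4: PC=3 exec 'JNZ 7'. After: A=1 B=1 C=0 D=0 ZF=0 PC=7
Step 5: PC=7 exec 'ADD D, 6'. After: A=1 B=1 C=0 D=6 ZF=0 PC=8
Step 6: PC=8 exec 'ADD A, 3'. After: A=4 B=1 C=0 D=6 ZF=0 PC=9
Step 7: PC=9 exec 'ADD A, 2'. After: A=6 B=1 C=0 D=6 ZF=0 PC=10
Step 8: PC=10 exec 'HALT'. After: A=6 B=1 C=0 D=6 ZF=0 PC=10 HALTED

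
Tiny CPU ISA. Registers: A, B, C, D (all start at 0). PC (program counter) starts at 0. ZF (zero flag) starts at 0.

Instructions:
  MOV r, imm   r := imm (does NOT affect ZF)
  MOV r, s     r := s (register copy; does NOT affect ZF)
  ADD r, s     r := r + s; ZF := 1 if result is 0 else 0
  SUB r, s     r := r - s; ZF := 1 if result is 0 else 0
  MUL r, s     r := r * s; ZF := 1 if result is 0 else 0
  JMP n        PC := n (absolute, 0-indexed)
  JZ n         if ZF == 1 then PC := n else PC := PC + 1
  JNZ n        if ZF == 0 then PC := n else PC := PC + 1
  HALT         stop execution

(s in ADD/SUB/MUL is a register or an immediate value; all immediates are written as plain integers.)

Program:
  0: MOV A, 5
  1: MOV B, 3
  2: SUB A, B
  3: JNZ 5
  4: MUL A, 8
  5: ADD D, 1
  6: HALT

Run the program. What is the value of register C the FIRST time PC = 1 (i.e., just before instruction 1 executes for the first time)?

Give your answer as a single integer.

Step 1: PC=0 exec 'MOV A, 5'. After: A=5 B=0 C=0 D=0 ZF=0 PC=1
First time PC=1: C=0

0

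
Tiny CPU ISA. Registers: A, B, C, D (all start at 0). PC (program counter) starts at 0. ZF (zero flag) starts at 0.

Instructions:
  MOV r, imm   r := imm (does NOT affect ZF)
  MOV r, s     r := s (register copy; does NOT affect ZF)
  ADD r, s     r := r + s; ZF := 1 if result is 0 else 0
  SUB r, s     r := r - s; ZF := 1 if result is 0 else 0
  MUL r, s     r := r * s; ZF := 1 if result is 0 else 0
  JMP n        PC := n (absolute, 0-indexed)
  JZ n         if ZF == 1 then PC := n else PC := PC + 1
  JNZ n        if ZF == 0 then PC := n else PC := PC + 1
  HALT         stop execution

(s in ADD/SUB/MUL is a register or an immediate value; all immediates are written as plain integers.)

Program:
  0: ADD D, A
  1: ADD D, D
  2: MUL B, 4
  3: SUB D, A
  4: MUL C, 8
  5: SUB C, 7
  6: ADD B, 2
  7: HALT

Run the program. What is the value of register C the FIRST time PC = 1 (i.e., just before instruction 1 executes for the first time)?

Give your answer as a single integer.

Step 1: PC=0 exec 'ADD D, A'. After: A=0 B=0 C=0 D=0 ZF=1 PC=1
First time PC=1: C=0

0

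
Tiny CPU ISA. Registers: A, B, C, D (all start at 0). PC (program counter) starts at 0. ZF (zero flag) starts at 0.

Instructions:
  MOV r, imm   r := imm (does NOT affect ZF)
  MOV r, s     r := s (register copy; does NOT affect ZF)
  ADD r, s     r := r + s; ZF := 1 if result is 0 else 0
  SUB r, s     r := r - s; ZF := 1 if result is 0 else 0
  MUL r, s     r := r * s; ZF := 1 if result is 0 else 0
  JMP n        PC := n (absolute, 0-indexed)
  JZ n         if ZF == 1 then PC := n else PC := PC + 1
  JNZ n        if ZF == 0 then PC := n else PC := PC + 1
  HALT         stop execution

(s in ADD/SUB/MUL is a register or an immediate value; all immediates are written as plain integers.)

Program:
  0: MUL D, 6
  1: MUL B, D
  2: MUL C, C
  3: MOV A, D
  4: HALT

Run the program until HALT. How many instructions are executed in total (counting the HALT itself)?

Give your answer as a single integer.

Answer: 5

Derivation:
Step 1: PC=0 exec 'MUL D, 6'. After: A=0 B=0 C=0 D=0 ZF=1 PC=1
Step 2: PC=1 exec 'MUL B, D'. After: A=0 B=0 C=0 D=0 ZF=1 PC=2
Step 3: PC=2 exec 'MUL C, C'. After: A=0 B=0 C=0 D=0 ZF=1 PC=3
Step 4: PC=3 exec 'MOV A, D'. After: A=0 B=0 C=0 D=0 ZF=1 PC=4
Step 5: PC=4 exec 'HALT'. After: A=0 B=0 C=0 D=0 ZF=1 PC=4 HALTED
Total instructions executed: 5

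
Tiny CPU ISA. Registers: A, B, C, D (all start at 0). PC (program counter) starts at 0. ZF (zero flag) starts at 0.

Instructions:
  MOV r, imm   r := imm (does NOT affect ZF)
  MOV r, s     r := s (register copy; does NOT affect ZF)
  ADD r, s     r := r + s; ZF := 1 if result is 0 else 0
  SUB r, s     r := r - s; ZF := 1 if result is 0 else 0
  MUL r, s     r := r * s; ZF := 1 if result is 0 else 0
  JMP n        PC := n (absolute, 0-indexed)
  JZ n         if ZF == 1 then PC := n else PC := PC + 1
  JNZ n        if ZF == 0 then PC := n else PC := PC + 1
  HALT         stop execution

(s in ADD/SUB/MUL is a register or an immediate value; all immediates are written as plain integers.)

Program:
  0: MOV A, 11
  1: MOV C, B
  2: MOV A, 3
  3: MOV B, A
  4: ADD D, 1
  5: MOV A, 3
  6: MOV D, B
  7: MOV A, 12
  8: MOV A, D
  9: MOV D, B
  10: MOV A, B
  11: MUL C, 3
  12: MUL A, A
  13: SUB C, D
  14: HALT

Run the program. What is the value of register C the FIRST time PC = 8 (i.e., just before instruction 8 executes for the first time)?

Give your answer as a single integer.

Step 1: PC=0 exec 'MOV A, 11'. After: A=11 B=0 C=0 D=0 ZF=0 PC=1
Step 2: PC=1 exec 'MOV C, B'. After: A=11 B=0 C=0 D=0 ZF=0 PC=2
Step 3: PC=2 exec 'MOV A, 3'. After: A=3 B=0 C=0 D=0 ZF=0 PC=3
Step 4: PC=3 exec 'MOV B, A'. After: A=3 B=3 C=0 D=0 ZF=0 PC=4
Step 5: PC=4 exec 'ADD D, 1'. After: A=3 B=3 C=0 D=1 ZF=0 PC=5
Step 6: PC=5 exec 'MOV A, 3'. After: A=3 B=3 C=0 D=1 ZF=0 PC=6
Step 7: PC=6 exec 'MOV D, B'. After: A=3 B=3 C=0 D=3 ZF=0 PC=7
Step 8: PC=7 exec 'MOV A, 12'. After: A=12 B=3 C=0 D=3 ZF=0 PC=8
First time PC=8: C=0

0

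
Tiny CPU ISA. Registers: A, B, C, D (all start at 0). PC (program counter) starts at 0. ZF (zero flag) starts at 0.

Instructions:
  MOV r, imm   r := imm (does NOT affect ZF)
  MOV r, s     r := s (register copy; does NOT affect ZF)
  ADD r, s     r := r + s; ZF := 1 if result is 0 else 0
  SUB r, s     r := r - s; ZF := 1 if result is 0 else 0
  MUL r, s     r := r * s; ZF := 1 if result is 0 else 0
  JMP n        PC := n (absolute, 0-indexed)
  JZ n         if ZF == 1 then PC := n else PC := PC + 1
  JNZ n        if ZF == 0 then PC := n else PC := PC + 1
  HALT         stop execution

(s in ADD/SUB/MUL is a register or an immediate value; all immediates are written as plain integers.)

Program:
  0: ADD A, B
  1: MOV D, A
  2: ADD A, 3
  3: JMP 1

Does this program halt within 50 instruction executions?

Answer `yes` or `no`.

Answer: no

Derivation:
Step 1: PC=0 exec 'ADD A, B'. After: A=0 B=0 C=0 D=0 ZF=1 PC=1
Step 2: PC=1 exec 'MOV D, A'. After: A=0 B=0 C=0 D=0 ZF=1 PC=2
Step 3: PC=2 exec 'ADD A, 3'. After: A=3 B=0 C=0 D=0 ZF=0 PC=3
Step 4: PC=3 exec 'JMP 1'. After: A=3 B=0 C=0 D=0 ZF=0 PC=1
Step 5: PC=1 exec 'MOV D, A'. After: A=3 B=0 C=0 D=3 ZF=0 PC=2
Step 6: PC=2 exec 'ADD A, 3'. After: A=6 B=0 C=0 D=3 ZF=0 PC=3
Step 7: PC=3 exec 'JMP 1'. After: A=6 B=0 C=0 D=3 ZF=0 PC=1
Step 8: PC=1 exec 'MOV D, A'. After: A=6 B=0 C=0 D=6 ZF=0 PC=2
Step 9: PC=2 exec 'ADD A, 3'. After: A=9 B=0 C=0 D=6 ZF=0 PC=3
Step 10: PC=3 exec 'JMP 1'. After: A=9 B=0 C=0 D=6 ZF=0 PC=1
Step 11: PC=1 exec 'MOV D, A'. After: A=9 B=0 C=0 D=9 ZF=0 PC=2
Step 12: PC=2 exec 'ADD A, 3'. After: A=12 B=0 C=0 D=9 ZF=0 PC=3
Step 13: PC=3 exec 'JMP 1'. After: A=12 B=0 C=0 D=9 ZF=0 PC=1
Step 14: PC=1 exec 'MOV D, A'. After: A=12 B=0 C=0 D=12 ZF=0 PC=2
Step 15: PC=2 exec 'ADD A, 3'. After: A=15 B=0 C=0 D=12 ZF=0 PC=3
After 50 steps: not halted. PC revisits the same instructions with no path to HALT; will never halt.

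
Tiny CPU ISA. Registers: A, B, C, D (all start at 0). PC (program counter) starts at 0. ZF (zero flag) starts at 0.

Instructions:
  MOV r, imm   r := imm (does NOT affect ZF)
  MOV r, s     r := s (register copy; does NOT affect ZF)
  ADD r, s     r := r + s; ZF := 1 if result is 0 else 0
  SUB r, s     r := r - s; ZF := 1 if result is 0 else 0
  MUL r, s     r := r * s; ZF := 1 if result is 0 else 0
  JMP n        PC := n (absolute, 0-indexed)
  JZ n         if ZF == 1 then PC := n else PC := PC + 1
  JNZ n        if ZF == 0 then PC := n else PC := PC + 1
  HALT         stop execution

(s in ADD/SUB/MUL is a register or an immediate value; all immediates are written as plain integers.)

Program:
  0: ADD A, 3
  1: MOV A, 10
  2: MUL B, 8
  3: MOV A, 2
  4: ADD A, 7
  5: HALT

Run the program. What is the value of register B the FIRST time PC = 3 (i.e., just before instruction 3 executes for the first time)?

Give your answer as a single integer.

Step 1: PC=0 exec 'ADD A, 3'. After: A=3 B=0 C=0 D=0 ZF=0 PC=1
Step 2: PC=1 exec 'MOV A, 10'. After: A=10 B=0 C=0 D=0 ZF=0 PC=2
Step 3: PC=2 exec 'MUL B, 8'. After: A=10 B=0 C=0 D=0 ZF=1 PC=3
First time PC=3: B=0

0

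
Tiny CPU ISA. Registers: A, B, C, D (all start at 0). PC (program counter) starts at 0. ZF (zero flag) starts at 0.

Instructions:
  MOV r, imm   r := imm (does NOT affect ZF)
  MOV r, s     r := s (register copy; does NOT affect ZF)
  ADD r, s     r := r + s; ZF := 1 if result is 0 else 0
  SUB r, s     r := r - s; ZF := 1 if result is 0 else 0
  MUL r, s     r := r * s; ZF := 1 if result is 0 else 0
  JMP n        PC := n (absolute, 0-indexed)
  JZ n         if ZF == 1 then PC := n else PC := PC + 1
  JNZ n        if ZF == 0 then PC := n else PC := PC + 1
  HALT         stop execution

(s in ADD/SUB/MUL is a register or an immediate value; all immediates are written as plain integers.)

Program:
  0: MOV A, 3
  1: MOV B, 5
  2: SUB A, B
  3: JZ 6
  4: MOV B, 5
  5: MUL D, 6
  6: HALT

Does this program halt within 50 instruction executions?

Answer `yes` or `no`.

Step 1: PC=0 exec 'MOV A, 3'. After: A=3 B=0 C=0 D=0 ZF=0 PC=1
Step 2: PC=1 exec 'MOV B, 5'. After: A=3 B=5 C=0 D=0 ZF=0 PC=2
Step 3: PC=2 exec 'SUB A, B'. After: A=-2 B=5 C=0 D=0 ZF=0 PC=3
Step 4: PC=3 exec 'JZ 6'. After: A=-2 B=5 C=0 D=0 ZF=0 PC=4
Step 5: PC=4 exec 'MOV B, 5'. After: A=-2 B=5 C=0 D=0 ZF=0 PC=5
Step 6: PC=5 exec 'MUL D, 6'. After: A=-2 B=5 C=0 D=0 ZF=1 PC=6
Step 7: PC=6 exec 'HALT'. After: A=-2 B=5 C=0 D=0 ZF=1 PC=6 HALTED

Answer: yes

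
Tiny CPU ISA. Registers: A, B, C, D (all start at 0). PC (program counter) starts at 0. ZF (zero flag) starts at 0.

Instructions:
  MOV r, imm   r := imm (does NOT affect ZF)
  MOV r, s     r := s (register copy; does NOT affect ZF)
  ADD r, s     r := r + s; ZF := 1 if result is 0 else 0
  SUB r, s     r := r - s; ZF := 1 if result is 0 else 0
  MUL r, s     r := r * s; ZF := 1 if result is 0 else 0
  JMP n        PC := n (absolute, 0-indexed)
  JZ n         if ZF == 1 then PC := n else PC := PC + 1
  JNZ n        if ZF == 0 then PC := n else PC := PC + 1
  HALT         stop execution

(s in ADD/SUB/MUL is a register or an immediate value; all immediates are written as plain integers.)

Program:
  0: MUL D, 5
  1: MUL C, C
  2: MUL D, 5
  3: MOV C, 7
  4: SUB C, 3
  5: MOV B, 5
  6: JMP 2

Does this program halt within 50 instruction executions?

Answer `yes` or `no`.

Answer: no

Derivation:
Step 1: PC=0 exec 'MUL D, 5'. After: A=0 B=0 C=0 D=0 ZF=1 PC=1
Step 2: PC=1 exec 'MUL C, C'. After: A=0 B=0 C=0 D=0 ZF=1 PC=2
Step 3: PC=2 exec 'MUL D, 5'. After: A=0 B=0 C=0 D=0 ZF=1 PC=3
Step 4: PC=3 exec 'MOV C, 7'. After: A=0 B=0 C=7 D=0 ZF=1 PC=4
Step 5: PC=4 exec 'SUB C, 3'. After: A=0 B=0 C=4 D=0 ZF=0 PC=5
Step 6: PC=5 exec 'MOV B, 5'. After: A=0 B=5 C=4 D=0 ZF=0 PC=6
Step 7: PC=6 exec 'JMP 2'. After: A=0 B=5 C=4 D=0 ZF=0 PC=2
Step 8: PC=2 exec 'MUL D, 5'. After: A=0 B=5 C=4 D=0 ZF=1 PC=3
Step 9: PC=3 exec 'MOV C, 7'. After: A=0 B=5 C=7 D=0 ZF=1 PC=4
Step 10: PC=4 exec 'SUB C, 3'. After: A=0 B=5 C=4 D=0 ZF=0 PC=5
Step 11: PC=5 exec 'MOV B, 5'. After: A=0 B=5 C=4 D=0 ZF=0 PC=6
State after step 11 equals state after step 6: the program is in a cycle of length 5 and will never halt.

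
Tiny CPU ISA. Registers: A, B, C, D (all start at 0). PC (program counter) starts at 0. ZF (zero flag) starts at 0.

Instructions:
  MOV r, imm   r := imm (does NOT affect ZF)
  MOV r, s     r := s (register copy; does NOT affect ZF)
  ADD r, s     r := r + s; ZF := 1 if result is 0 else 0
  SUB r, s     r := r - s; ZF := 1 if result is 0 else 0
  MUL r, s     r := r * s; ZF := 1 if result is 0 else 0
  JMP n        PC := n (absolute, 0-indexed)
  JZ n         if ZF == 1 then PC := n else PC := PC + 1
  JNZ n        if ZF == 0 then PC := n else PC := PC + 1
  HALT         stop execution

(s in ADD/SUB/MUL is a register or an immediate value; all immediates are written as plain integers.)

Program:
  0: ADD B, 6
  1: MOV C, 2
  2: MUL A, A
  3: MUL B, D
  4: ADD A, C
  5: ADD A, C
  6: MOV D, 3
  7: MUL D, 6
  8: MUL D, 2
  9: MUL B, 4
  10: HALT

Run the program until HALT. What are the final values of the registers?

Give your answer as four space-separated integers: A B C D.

Answer: 4 0 2 36

Derivation:
Step 1: PC=0 exec 'ADD B, 6'. After: A=0 B=6 C=0 D=0 ZF=0 PC=1
Step 2: PC=1 exec 'MOV C, 2'. After: A=0 B=6 C=2 D=0 ZF=0 PC=2
Step 3: PC=2 exec 'MUL A, A'. After: A=0 B=6 C=2 D=0 ZF=1 PC=3
Step 4: PC=3 exec 'MUL B, D'. After: A=0 B=0 C=2 D=0 ZF=1 PC=4
Step 5: PC=4 exec 'ADD A, C'. After: A=2 B=0 C=2 D=0 ZF=0 PC=5
Step 6: PC=5 exec 'ADD A, C'. After: A=4 B=0 C=2 D=0 ZF=0 PC=6
Step 7: PC=6 exec 'MOV D, 3'. After: A=4 B=0 C=2 D=3 ZF=0 PC=7
Step 8: PC=7 exec 'MUL D, 6'. After: A=4 B=0 C=2 D=18 ZF=0 PC=8
Step 9: PC=8 exec 'MUL D, 2'. After: A=4 B=0 C=2 D=36 ZF=0 PC=9
Step 10: PC=9 exec 'MUL B, 4'. After: A=4 B=0 C=2 D=36 ZF=1 PC=10
Step 11: PC=10 exec 'HALT'. After: A=4 B=0 C=2 D=36 ZF=1 PC=10 HALTED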